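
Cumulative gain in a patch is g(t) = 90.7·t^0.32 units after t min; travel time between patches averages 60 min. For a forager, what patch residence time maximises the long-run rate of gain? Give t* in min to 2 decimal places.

28.24 min

Maximise g(t)/(T+t): set derivative to zero → g'(t)(T+t) = g(t).
g'(t) = 0.32·90.7·t^-0.68. Setting 0.32·90.7·t^-0.68 = 90.7·t^0.32/(60+t) gives 0.32(60+t) = t, so 0.68·t = 0.32×60.
t* = 0.32×60/0.68 = 28.24 min.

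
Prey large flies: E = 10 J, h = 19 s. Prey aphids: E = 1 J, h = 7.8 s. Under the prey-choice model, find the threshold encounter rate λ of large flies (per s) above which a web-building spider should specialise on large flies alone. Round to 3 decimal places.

0.017 per s

At the threshold, the rate on large flies alone equals the profitability of aphids: λ·10/(1 + λ·19) = 1/7.8 = 0.1282.
Rearranging, λ(10 − 0.1282×19) = 0.1282, so λ = 0.1282/7.564 = 0.01695 per s.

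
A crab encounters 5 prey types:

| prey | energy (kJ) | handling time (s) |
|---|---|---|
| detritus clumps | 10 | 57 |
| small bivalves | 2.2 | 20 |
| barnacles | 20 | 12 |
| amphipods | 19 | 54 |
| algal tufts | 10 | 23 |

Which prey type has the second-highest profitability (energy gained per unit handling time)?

In descending order of E/h:
barnacles: 20/12 = 1.67 kJ/s
algal tufts: 10/23 = 0.435 kJ/s
amphipods: 19/54 = 0.352 kJ/s
detritus clumps: 10/57 = 0.175 kJ/s
small bivalves: 2.2/20 = 0.11 kJ/s

algal tufts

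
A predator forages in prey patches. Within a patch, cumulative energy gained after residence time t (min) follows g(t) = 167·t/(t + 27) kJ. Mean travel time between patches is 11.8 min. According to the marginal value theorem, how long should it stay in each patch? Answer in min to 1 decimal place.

Optimal t* satisfies g'(t*) = g(t*)/(T + t*).
g'(t) = 167·27/(t + 27)². Setting 167·27/(t+27)² = 167t/[(t+27)(11.8+t)] gives 27(11.8+t) = t(t+27), so t² = 27×11.8 = 318.6.
t* = √318.6 = 17.85 min.

17.8 min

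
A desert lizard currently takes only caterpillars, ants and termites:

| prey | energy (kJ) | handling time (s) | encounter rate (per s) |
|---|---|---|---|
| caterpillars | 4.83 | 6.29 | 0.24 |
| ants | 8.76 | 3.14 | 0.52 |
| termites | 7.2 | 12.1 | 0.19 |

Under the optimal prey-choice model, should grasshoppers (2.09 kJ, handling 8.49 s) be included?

No

On caterpillars, ants and termites alone, R = ΣλE/(1+Σλh) = 7.082/6.441 = 1.1 kJ/s.
grasshoppers: E/h = 2.09/8.49 = 0.2462 kJ/s.
Since 0.2462 < R, time spent handling grasshoppers is better spent searching.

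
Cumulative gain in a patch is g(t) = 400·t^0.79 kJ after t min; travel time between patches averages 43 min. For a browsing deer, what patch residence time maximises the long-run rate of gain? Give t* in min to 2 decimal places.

Maximise g(t)/(T+t): set derivative to zero → g'(t)(T+t) = g(t).
g'(t) = 0.79·400·t^-0.21. Setting 0.79·400·t^-0.21 = 400·t^0.79/(43+t) gives 0.79(43+t) = t, so 0.21·t = 0.79×43.
t* = 0.79×43/0.21 = 161.8 min.

161.76 min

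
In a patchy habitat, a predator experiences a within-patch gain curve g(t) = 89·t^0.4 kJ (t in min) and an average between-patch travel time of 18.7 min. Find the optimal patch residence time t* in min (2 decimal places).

Optimal t* satisfies g'(t*) = g(t*)/(T + t*).
g'(t) = 0.4·89·t^-0.6. Setting 0.4·89·t^-0.6 = 89·t^0.4/(18.7+t) gives 0.4(18.7+t) = t, so 0.60·t = 0.4×18.7.
t* = 0.4×18.7/0.60 = 12.47 min.

12.47 min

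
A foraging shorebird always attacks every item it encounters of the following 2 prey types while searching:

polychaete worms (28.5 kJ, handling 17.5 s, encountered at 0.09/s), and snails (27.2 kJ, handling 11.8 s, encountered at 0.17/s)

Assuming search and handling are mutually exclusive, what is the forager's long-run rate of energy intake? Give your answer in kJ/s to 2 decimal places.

Energy encountered per unit search time: 0.09×28.5 + 0.17×27.2 = 7.189 kJ/s.
Handling time per unit search time: 0.09×17.5 + 0.17×11.8 = 3.581.
Rate = 7.189/(1 + 3.581) = 1.569 kJ/s.

1.57 kJ/s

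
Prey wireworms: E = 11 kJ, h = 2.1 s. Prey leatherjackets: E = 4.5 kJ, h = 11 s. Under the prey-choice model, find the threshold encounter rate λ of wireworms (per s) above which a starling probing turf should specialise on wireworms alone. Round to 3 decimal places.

0.040 per s

At the threshold, the rate on wireworms alone equals the profitability of leatherjackets: λ·11/(1 + λ·2.1) = 4.5/11 = 0.4091.
Rearranging, λ(11 − 0.4091×2.1) = 0.4091, so λ = 0.4091/10.14 = 0.04034 per s.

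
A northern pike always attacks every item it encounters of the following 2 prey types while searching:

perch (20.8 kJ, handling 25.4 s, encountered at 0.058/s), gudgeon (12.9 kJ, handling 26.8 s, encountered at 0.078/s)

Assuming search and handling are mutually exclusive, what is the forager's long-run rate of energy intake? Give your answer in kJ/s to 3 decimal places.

0.485 kJ/s

R = (0.058×20.8 + 0.078×12.9) / (1 + 0.058×25.4 + 0.078×26.8) = 2.213/4.564 = 0.4848 kJ/s.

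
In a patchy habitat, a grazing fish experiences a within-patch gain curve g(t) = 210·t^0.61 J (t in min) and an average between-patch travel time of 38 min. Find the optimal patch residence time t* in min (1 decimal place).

59.4 min

By the marginal value theorem, leave when the instantaneous gain rate g'(t) equals the habitat-wide average g(t)/(T + t).
g'(t) = 0.61·210·t^-0.39. Setting 0.61·210·t^-0.39 = 210·t^0.61/(38+t) gives 0.61(38+t) = t, so 0.39·t = 0.61×38.
t* = 0.61×38/0.39 = 59.44 min.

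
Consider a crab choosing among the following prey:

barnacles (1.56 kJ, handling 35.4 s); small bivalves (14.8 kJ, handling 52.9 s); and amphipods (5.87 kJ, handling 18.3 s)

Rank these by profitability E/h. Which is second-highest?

small bivalves

Profitability E/h (kJ/s): barnacles = 1.56/35.4 = 0.0441, small bivalves = 14.8/52.9 = 0.28, amphipods = 5.87/18.3 = 0.321.
Ranked: amphipods > small bivalves > barnacles.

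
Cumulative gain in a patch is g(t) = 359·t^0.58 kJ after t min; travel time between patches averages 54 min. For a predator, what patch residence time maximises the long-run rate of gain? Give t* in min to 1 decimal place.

74.6 min

Maximise g(t)/(T+t): set derivative to zero → g'(t)(T+t) = g(t).
g'(t) = 0.58·359·t^-0.42. Setting 0.58·359·t^-0.42 = 359·t^0.58/(54+t) gives 0.58(54+t) = t, so 0.42·t = 0.58×54.
t* = 0.58×54/0.42 = 74.57 min.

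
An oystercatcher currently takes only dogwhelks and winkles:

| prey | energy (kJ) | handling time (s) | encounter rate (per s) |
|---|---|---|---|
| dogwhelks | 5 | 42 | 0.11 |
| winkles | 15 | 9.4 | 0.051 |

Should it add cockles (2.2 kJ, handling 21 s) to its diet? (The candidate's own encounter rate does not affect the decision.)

No

Intake rate on the current diet: R = (0.11×5 + 0.051×15) / (1 + 0.11×42 + 0.051×9.4) = 1.315/6.099 = 0.2156 kJ/s.
Profitability of cockles: 2.2/21 = 0.1048 kJ/s.
0.1048 < 0.2156, so adding cockles would lower the average — exclude it.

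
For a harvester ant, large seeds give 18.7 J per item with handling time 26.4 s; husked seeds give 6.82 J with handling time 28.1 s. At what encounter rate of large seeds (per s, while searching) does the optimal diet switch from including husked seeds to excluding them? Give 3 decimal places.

0.020 per s

Drop husked seeds once their profitability E₂/h₂ falls below the rate achievable on large seeds alone: E₂/h₂ = λE₁/(1 + λh₁).
Solve for λ: λE₁h₂ = E₂(1 + λh₁) → λ(E₁h₂ − E₂h₁) = E₂ → λ = E₂/(E₁h₂ − E₂h₁).
λ = 6.82/(18.7×28.1 − 6.82×26.4) = 6.82/345.4 = 0.01974 per s.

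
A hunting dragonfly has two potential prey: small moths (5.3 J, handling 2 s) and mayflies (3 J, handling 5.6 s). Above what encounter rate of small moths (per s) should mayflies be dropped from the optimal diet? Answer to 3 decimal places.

At the threshold, the rate on small moths alone equals the profitability of mayflies: λ·5.3/(1 + λ·2) = 3/5.6 = 0.5357.
Rearranging, λ(5.3 − 0.5357×2) = 0.5357, so λ = 0.5357/4.229 = 0.1267 per s.

0.127 per s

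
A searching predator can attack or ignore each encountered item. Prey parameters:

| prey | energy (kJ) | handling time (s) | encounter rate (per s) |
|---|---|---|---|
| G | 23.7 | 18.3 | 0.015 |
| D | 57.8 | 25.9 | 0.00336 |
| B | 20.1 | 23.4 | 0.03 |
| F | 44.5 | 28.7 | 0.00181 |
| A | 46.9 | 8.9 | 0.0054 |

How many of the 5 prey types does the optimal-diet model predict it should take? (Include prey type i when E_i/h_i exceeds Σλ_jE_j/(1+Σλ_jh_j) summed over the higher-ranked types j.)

5

Profitabilities (E/h, kJ/s): A 5.27, D 2.23, F 1.55, G 1.3, B 0.859. Add prey in this order while the next type's profitability exceeds the intake rate on those already taken.
Rate on top 1: 0.2416. D: 2.23 > 0.2416 → include.
Rate on top 2: 0.3942. F: 1.55 > 0.3942 → include.
Rate on top 3: 0.4448. G: 1.3 > 0.4448 → include.
Rate on top 4: 0.6045. B: 0.859 > 0.6045 → include.
Optimal diet: A, D, F, G, B — 5 of 5 types.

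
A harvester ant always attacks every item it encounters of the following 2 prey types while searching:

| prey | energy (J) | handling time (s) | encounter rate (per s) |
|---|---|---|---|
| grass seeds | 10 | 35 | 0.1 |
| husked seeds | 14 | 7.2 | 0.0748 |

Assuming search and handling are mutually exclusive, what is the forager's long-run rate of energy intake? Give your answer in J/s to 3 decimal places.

0.406 J/s

R = (0.1×10 + 0.0748×14) / (1 + 0.1×35 + 0.0748×7.2) = 2.047/5.039 = 0.4063 J/s.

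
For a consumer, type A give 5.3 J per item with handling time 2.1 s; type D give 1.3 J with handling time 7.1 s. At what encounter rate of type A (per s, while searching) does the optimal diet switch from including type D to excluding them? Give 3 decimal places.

0.037 per s

At the threshold, the rate on type A alone equals the profitability of type D: λ·5.3/(1 + λ·2.1) = 1.3/7.1 = 0.1831.
Rearranging, λ(5.3 − 0.1831×2.1) = 0.1831, so λ = 0.1831/4.915 = 0.03725 per s.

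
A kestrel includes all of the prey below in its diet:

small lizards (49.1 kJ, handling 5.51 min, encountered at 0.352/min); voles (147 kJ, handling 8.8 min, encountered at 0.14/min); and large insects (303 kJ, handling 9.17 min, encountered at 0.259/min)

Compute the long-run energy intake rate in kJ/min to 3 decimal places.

17.771 kJ/min

R = (0.352×49.1 + 0.14×147 + 0.259×303) / (1 + 0.352×5.51 + 0.14×8.8 + 0.259×9.17) = 116.3/6.547 = 17.77 kJ/min.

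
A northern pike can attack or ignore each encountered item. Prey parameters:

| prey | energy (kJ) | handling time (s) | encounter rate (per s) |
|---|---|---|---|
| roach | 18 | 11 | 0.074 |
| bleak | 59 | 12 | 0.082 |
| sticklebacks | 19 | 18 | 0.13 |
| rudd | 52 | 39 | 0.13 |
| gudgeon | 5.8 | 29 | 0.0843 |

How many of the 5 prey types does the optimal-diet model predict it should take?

Profitabilities (E/h, kJ/s): bleak 4.92, roach 1.64, rudd 1.33, sticklebacks 1.06, gudgeon 0.2. Add prey in this order while the next type's profitability exceeds the intake rate on those already taken.
Rate on top 1: 2.439. roach: 1.64 < 2.439 → exclude; stop.
Optimal diet: bleak — 1 of 5 types.

1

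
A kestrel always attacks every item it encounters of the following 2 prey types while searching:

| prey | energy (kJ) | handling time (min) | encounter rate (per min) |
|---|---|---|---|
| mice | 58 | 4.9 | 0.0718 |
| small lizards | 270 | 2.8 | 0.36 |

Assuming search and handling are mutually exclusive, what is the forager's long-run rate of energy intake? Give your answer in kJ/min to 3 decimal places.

42.954 kJ/min

R = Σλ_iE_i / (1 + Σλ_ih_i)
Numerator: 0.0718×58 + 0.36×270 = 101.4
Denominator: 1 + 0.0718×4.9 + 0.36×2.8 = 2.36
R = 101.4/2.36 = 42.95 kJ/min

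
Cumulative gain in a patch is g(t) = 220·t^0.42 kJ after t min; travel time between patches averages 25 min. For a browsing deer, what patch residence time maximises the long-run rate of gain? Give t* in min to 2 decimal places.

18.10 min

By the marginal value theorem, leave when the instantaneous gain rate g'(t) equals the habitat-wide average g(t)/(T + t).
g'(t) = 0.42·220·t^-0.58. Setting 0.42·220·t^-0.58 = 220·t^0.42/(25+t) gives 0.42(25+t) = t, so 0.58·t = 0.42×25.
t* = 0.42×25/0.58 = 18.1 min.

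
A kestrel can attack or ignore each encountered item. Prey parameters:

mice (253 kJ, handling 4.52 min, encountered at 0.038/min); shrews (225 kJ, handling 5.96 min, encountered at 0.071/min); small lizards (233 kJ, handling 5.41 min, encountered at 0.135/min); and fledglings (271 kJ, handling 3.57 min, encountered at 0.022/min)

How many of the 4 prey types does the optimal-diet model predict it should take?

E/h in descending order: fledglings 75.9, mice 56, small lizards 43.1, shrews 37.8 kJ/min. The optimal diet is the largest prefix of this list for which every included type satisfies E_i/h_i > R on the types above it.
Rate on top 1: 5.528. mice: 56 > 5.528 → include.
Rate on top 2: 12.46. small lizards: 43.1 > 12.46 → include.
Rate on top 3: 23.75. shrews: 37.8 > 23.75 → include.
Optimal diet: fledglings, mice, small lizards, shrews — 4 of 4 types.

4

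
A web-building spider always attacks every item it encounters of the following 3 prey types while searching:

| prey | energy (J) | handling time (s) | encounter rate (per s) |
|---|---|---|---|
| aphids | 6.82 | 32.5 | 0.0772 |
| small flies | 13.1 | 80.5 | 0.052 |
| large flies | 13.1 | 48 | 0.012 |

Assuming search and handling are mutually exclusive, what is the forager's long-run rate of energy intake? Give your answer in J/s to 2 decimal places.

Energy encountered per unit search time: 0.0772×6.82 + 0.052×13.1 + 0.012×13.1 = 1.365 J/s.
Handling time per unit search time: 0.0772×32.5 + 0.052×80.5 + 0.012×48 = 7.271.
Rate = 1.365/(1 + 7.271) = 0.165 J/s.

0.17 J/s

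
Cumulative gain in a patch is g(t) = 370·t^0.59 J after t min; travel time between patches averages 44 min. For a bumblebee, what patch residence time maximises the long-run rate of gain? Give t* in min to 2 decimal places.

63.32 min

By the marginal value theorem, leave when the instantaneous gain rate g'(t) equals the habitat-wide average g(t)/(T + t).
g'(t) = 0.59·370·t^-0.41. Setting 0.59·370·t^-0.41 = 370·t^0.59/(44+t) gives 0.59(44+t) = t, so 0.41·t = 0.59×44.
t* = 0.59×44/0.41 = 63.32 min.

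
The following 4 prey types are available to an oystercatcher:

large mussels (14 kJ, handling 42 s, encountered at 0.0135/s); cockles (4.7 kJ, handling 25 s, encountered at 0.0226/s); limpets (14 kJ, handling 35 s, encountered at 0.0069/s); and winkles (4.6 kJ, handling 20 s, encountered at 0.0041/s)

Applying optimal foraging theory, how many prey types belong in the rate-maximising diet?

Profitabilities (E/h, kJ/s): limpets 0.4, large mussels 0.333, winkles 0.23, cockles 0.188. Add prey in this order while the next type's profitability exceeds the intake rate on those already taken.
Rate on top 1: 0.07781. large mussels: 0.333 > 0.07781 → include.
Rate on top 2: 0.1579. winkles: 0.23 > 0.1579 → include.
Rate on top 3: 0.161. cockles: 0.188 > 0.161 → include.
Optimal diet: limpets, large mussels, winkles, cockles — 4 of 4 types.

4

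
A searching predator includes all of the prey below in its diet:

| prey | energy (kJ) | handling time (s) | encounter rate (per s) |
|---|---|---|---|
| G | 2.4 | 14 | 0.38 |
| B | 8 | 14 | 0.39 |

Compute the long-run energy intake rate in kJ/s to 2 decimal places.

Energy encountered per unit search time: 0.38×2.4 + 0.39×8 = 4.032 kJ/s.
Handling time per unit search time: 0.38×14 + 0.39×14 = 10.78.
Rate = 4.032/(1 + 10.78) = 0.3423 kJ/s.

0.34 kJ/s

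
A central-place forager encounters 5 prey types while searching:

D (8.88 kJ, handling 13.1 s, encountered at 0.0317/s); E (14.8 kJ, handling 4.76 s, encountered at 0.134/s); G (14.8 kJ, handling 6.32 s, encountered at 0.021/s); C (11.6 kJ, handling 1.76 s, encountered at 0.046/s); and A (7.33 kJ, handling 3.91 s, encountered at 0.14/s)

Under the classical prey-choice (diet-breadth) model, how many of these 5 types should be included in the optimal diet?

E/h in descending order: C 6.59, E 3.11, G 2.34, A 1.87, D 0.678 kJ/s. The optimal diet is the largest prefix of this list for which every included type satisfies E_i/h_i > R on the types above it.
Rate on top 1: 0.4936. E: 3.11 > 0.4936 → include.
Rate on top 2: 1.464. G: 2.34 > 1.464 → include.
Rate on top 3: 1.527. A: 1.87 > 1.527 → include.
Rate on top 4: 1.606. D: 0.678 < 1.606 → exclude; stop.
Optimal diet: C, E, G, A — 4 of 5 types.

4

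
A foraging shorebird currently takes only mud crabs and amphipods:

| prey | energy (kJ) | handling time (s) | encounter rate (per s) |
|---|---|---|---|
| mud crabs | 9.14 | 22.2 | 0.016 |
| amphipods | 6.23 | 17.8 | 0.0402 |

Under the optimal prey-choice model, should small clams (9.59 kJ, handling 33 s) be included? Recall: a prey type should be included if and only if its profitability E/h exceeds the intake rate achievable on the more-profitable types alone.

Intake rate on the current diet: R = (0.016×9.14 + 0.0402×6.23) / (1 + 0.016×22.2 + 0.0402×17.8) = 0.3967/2.071 = 0.1916 kJ/s.
small clams: E/h = 9.59/33 = 0.2906 kJ/s.
0.2906 > 0.1916, so adding small clams raises the average — include it.

Yes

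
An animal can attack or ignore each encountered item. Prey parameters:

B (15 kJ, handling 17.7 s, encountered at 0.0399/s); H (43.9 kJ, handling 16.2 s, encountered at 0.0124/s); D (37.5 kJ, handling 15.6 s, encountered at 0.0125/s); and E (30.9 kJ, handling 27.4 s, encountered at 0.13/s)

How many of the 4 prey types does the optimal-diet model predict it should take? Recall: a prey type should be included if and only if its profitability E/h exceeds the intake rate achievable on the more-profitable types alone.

E/h in descending order: H 2.71, D 2.4, E 1.13, B 0.847 kJ/s. The optimal diet is the largest prefix of this list for which every included type satisfies E_i/h_i > R on the types above it.
Rate on top 1: 0.4533. D: 2.4 > 0.4533 → include.
Rate on top 2: 0.7258. E: 1.13 > 0.7258 → include.
Rate on top 3: 1.015. B: 0.847 < 1.015 → exclude; stop.
Optimal diet: H, D, E — 3 of 4 types.

3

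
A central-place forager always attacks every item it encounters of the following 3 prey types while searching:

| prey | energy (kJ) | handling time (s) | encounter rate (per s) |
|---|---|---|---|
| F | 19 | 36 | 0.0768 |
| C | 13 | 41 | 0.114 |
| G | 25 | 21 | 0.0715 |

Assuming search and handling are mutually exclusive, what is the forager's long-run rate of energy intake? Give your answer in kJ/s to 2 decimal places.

0.48 kJ/s

R = Σλ_iE_i / (1 + Σλ_ih_i)
Numerator: 0.0768×19 + 0.114×13 + 0.0715×25 = 4.729
Denominator: 1 + 0.0768×36 + 0.114×41 + 0.0715×21 = 9.94
R = 4.729/9.94 = 0.4757 kJ/s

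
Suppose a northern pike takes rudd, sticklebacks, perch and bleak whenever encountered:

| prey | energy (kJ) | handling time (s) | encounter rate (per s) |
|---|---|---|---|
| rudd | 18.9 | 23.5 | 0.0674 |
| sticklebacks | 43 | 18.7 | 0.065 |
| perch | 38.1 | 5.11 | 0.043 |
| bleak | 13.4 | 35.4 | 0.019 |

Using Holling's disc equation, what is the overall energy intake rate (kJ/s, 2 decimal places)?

1.27 kJ/s

R = (0.0674×18.9 + 0.065×43 + 0.043×38.1 + 0.019×13.4) / (1 + 0.0674×23.5 + 0.065×18.7 + 0.043×5.11 + 0.019×35.4) = 5.962/4.692 = 1.271 kJ/s.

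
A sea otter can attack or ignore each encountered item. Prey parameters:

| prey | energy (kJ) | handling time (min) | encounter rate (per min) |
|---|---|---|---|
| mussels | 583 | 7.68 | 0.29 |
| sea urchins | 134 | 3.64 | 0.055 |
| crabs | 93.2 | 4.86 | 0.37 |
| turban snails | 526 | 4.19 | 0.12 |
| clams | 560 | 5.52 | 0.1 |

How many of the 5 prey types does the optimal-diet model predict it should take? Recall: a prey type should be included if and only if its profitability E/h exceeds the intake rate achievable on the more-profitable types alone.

3

Rank by E/h (kJ/min): turban snails 126, clams 101, mussels 75.9, sea urchins 36.8, crabs 19.2. Include each in turn until the next type's E/h falls below the running intake rate.
Rate on top 1: 42. clams: 101 > 42 → include.
Rate on top 2: 57.97. mussels: 75.9 > 57.97 → include.
Rate on top 3: 67.3. sea urchins: 36.8 < 67.3 → exclude; stop.
Optimal diet: turban snails, clams, mussels — 3 of 5 types.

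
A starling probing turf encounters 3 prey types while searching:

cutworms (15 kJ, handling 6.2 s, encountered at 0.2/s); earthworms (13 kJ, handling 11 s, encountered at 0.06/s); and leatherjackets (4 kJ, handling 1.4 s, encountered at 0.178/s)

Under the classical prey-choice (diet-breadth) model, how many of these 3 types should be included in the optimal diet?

2

E/h in descending order: leatherjackets 2.86, cutworms 2.42, earthworms 1.18 kJ/s. The optimal diet is the largest prefix of this list for which every included type satisfies E_i/h_i > R on the types above it.
Rate on top 1: 0.57. cutworms: 2.42 > 0.57 → include.
Rate on top 2: 1.491. earthworms: 1.18 < 1.491 → exclude; stop.
Optimal diet: leatherjackets, cutworms — 2 of 3 types.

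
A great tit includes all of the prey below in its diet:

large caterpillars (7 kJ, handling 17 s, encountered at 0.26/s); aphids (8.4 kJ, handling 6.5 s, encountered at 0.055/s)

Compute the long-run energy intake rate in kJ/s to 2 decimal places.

0.39 kJ/s

R = (0.26×7 + 0.055×8.4) / (1 + 0.26×17 + 0.055×6.5) = 2.282/5.777 = 0.395 kJ/s.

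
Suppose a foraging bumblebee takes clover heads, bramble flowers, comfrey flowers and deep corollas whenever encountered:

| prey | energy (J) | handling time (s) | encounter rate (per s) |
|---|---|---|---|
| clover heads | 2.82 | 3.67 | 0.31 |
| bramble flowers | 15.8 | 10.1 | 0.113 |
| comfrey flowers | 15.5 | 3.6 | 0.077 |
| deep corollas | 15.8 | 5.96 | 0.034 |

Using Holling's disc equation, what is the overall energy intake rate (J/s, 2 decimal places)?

Energy encountered per unit search time: 0.31×2.82 + 0.113×15.8 + 0.077×15.5 + 0.034×15.8 = 4.39 J/s.
Handling time per unit search time: 0.31×3.67 + 0.113×10.1 + 0.077×3.6 + 0.034×5.96 = 2.759.
Rate = 4.39/(1 + 2.759) = 1.168 J/s.

1.17 J/s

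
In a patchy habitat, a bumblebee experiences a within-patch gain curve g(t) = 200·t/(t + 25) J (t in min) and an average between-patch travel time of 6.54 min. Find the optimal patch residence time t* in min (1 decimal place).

12.8 min

Optimal t* satisfies g'(t*) = g(t*)/(T + t*).
g'(t) = 200·25/(t + 25)². Setting 200·25/(t+25)² = 200t/[(t+25)(6.54+t)] gives 25(6.54+t) = t(t+25), so t² = 25×6.54 = 163.5.
t* = √163.5 = 12.79 min.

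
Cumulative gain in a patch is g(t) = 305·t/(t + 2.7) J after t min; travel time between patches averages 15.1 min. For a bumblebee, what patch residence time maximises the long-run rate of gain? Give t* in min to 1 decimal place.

Optimal t* satisfies g'(t*) = g(t*)/(T + t*).
g'(t) = 305·2.7/(t + 2.7)². Setting 305·2.7/(t+2.7)² = 305t/[(t+2.7)(15.1+t)] gives 2.7(15.1+t) = t(t+2.7), so t² = 2.7×15.1 = 40.77.
t* = √40.77 = 6.385 min.

6.4 min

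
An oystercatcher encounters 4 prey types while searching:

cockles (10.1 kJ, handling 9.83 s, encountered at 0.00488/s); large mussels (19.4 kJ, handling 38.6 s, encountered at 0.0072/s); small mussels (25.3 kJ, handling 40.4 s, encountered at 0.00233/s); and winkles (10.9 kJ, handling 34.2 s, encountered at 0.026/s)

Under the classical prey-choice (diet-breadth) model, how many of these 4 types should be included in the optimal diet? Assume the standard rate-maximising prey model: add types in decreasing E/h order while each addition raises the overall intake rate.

Profitabilities (E/h, kJ/s): cockles 1.03, small mussels 0.626, large mussels 0.503, winkles 0.319. Add prey in this order while the next type's profitability exceeds the intake rate on those already taken.
Rate on top 1: 0.04703. small mussels: 0.626 > 0.04703 → include.
Rate on top 2: 0.09477. large mussels: 0.503 > 0.09477 → include.
Rate on top 3: 0.1746. winkles: 0.319 > 0.1746 → include.
Optimal diet: cockles, small mussels, large mussels, winkles — 4 of 4 types.

4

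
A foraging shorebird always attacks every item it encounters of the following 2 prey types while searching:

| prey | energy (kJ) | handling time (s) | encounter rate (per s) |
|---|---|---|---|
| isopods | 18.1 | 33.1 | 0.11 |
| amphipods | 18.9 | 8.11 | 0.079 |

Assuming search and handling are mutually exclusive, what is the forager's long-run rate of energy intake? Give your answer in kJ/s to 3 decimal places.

R = (0.11×18.1 + 0.079×18.9) / (1 + 0.11×33.1 + 0.079×8.11) = 3.484/5.282 = 0.6597 kJ/s.

0.660 kJ/s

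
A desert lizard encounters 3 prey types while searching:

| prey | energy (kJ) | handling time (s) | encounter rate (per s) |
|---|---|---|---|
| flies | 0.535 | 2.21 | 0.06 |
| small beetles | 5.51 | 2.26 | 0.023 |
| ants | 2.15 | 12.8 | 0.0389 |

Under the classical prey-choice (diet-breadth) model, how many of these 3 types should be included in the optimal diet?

3

Rank by E/h (kJ/s): small beetles 2.44, flies 0.242, ants 0.168. Include each in turn until the next type's E/h falls below the running intake rate.
Rate on top 1: 0.1205. flies: 0.242 > 0.1205 → include.
Rate on top 2: 0.1341. ants: 0.168 > 0.1341 → include.
Optimal diet: small beetles, flies, ants — 3 of 3 types.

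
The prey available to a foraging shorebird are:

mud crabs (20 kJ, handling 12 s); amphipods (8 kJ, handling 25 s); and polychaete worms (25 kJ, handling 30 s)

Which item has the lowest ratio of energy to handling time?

amphipods

Profitability E/h (kJ/s): mud crabs = 20/12 = 1.67, amphipods = 8/25 = 0.32, polychaete worms = 25/30 = 0.833.
Ranked: mud crabs > polychaete worms > amphipods.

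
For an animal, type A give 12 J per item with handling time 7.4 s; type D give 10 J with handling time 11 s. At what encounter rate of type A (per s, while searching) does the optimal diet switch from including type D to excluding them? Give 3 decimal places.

0.172 per s

At the threshold, the rate on type A alone equals the profitability of type D: λ·12/(1 + λ·7.4) = 10/11 = 0.9091.
Rearranging, λ(12 − 0.9091×7.4) = 0.9091, so λ = 0.9091/5.273 = 0.1724 per s.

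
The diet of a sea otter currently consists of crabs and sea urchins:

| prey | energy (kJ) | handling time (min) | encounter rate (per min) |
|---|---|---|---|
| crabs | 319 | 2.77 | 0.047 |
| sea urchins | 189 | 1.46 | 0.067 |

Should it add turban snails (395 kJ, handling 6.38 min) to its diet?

Yes

Current rate: (0.047×319 + 0.067×189)/(1 + 0.047×2.77 + 0.067×1.46) = 22.52 kJ/min.
turban snails: E/h = 395/6.38 = 61.91 kJ/min.
61.91 > 22.52, so adding turban snails raises the average — include it.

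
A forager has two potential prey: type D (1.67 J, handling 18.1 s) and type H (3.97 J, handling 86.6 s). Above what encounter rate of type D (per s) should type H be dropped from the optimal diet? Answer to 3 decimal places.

0.055 per s

The zero-one rule: include type H iff E₂/h₂ > λE₁/(1+λh₁). Equality gives the switch point.
λE₁h₂ = E₂ + λE₂h₁ ⇒ λ = E₂/(E₁h₂ − E₂h₁) = 3.97/(144.6 − 71.86) = 0.05456 per s.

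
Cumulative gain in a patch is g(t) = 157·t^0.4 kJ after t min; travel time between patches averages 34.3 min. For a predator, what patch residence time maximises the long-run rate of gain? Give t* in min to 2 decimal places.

22.87 min

By the marginal value theorem, leave when the instantaneous gain rate g'(t) equals the habitat-wide average g(t)/(T + t).
g'(t) = 0.4·157·t^-0.6. Setting 0.4·157·t^-0.6 = 157·t^0.4/(34.3+t) gives 0.4(34.3+t) = t, so 0.60·t = 0.4×34.3.
t* = 0.4×34.3/0.60 = 22.87 min.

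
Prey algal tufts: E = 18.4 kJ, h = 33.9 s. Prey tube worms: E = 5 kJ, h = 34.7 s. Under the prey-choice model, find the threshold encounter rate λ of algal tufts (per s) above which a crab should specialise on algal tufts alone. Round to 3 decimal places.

Drop tube worms once their profitability E₂/h₂ falls below the rate achievable on algal tufts alone: E₂/h₂ = λE₁/(1 + λh₁).
Solve for λ: λE₁h₂ = E₂(1 + λh₁) → λ(E₁h₂ − E₂h₁) = E₂ → λ = E₂/(E₁h₂ − E₂h₁).
λ = 5/(18.4×34.7 − 5×33.9) = 5/469 = 0.01066 per s.

0.011 per s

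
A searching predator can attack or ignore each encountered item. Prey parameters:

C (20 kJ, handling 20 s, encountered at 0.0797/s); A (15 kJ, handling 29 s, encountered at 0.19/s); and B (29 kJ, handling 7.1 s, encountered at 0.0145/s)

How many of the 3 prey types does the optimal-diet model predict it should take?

2

Profitabilities (E/h, kJ/s): B 4.08, C 1, A 0.517. Add prey in this order while the next type's profitability exceeds the intake rate on those already taken.
Rate on top 1: 0.3813. C: 1 > 0.3813 → include.
Rate on top 2: 0.747. A: 0.517 < 0.747 → exclude; stop.
Optimal diet: B, C — 2 of 3 types.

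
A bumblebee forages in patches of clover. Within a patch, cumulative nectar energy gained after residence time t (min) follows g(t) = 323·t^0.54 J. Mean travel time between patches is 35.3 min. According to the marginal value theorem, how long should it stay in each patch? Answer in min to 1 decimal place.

41.4 min

By the marginal value theorem, leave when the instantaneous gain rate g'(t) equals the habitat-wide average g(t)/(T + t).
g'(t) = 0.54·323·t^-0.46. Setting 0.54·323·t^-0.46 = 323·t^0.54/(35.3+t) gives 0.54(35.3+t) = t, so 0.46·t = 0.54×35.3.
t* = 0.54×35.3/0.46 = 41.44 min.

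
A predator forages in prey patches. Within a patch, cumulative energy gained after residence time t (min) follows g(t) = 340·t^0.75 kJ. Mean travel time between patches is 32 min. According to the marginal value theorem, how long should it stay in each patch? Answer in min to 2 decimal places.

96.00 min

Maximise g(t)/(T+t): set derivative to zero → g'(t)(T+t) = g(t).
g'(t) = 0.75·340·t^-0.25. Setting 0.75·340·t^-0.25 = 340·t^0.75/(32+t) gives 0.75(32+t) = t, so 0.25·t = 0.75×32.
t* = 0.75×32/0.25 = 96 min.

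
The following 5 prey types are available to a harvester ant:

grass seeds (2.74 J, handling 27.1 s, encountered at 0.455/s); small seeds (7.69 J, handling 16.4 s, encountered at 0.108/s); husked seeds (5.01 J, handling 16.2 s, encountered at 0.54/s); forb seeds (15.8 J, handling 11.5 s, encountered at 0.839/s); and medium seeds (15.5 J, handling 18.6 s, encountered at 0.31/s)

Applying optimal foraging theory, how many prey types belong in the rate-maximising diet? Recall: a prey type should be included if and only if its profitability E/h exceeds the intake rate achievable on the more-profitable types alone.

Rank by E/h (J/s): forb seeds 1.37, medium seeds 0.833, small seeds 0.469, husked seeds 0.309, grass seeds 0.101. Include each in turn until the next type's E/h falls below the running intake rate.
Rate on top 1: 1.245. medium seeds: 0.833 < 1.245 → exclude; stop.
Optimal diet: forb seeds — 1 of 5 types.

1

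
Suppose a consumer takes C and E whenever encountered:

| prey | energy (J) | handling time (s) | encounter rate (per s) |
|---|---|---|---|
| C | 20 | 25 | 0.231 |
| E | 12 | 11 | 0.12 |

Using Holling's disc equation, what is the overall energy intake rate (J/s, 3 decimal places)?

Energy encountered per unit search time: 0.231×20 + 0.12×12 = 6.06 J/s.
Handling time per unit search time: 0.231×25 + 0.12×11 = 7.095.
Rate = 6.06/(1 + 7.095) = 0.7486 J/s.

0.749 J/s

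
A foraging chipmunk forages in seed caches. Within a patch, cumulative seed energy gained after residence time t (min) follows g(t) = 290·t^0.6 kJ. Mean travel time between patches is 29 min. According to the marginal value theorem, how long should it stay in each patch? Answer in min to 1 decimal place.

Optimal t* satisfies g'(t*) = g(t*)/(T + t*).
g'(t) = 0.6·290·t^-0.4. Setting 0.6·290·t^-0.4 = 290·t^0.6/(29+t) gives 0.6(29+t) = t, so 0.40·t = 0.6×29.
t* = 0.6×29/0.40 = 43.5 min.

43.5 min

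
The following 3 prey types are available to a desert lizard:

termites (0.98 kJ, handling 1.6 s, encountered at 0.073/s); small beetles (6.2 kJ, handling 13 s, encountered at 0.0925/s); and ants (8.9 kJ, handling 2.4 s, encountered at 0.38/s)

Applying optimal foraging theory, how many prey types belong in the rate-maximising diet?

1

E/h in descending order: ants 3.71, termites 0.612, small beetles 0.477 kJ/s. The optimal diet is the largest prefix of this list for which every included type satisfies E_i/h_i > R on the types above it.
Rate on top 1: 1.769. termites: 0.612 < 1.769 → exclude; stop.
Optimal diet: ants — 1 of 3 types.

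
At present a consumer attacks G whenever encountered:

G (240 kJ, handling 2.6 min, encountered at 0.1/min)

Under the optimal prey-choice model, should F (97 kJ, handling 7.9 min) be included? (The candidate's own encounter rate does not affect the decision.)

No

Current rate: (0.1×240)/(1 + 0.1×2.6) = 19.05 kJ/min.
Profitability of F: 97/7.9 = 12.28 kJ/min.
12.28 < 19.05, so adding F would lower the average — exclude it.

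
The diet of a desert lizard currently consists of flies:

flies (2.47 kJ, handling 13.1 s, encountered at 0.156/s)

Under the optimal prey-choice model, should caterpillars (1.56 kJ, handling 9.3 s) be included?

Yes

Intake rate on the current diet: R = (0.156×2.47) / (1 + 0.156×13.1) = 0.3853/3.044 = 0.1266 kJ/s.
Profitability of caterpillars: 1.56/9.3 = 0.1677 kJ/s.
Since 0.1677 > R, including caterpillars increases the long-run rate.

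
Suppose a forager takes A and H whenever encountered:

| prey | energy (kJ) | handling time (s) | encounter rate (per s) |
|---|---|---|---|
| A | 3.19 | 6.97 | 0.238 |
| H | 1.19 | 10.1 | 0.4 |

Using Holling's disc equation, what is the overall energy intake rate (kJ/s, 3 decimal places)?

0.184 kJ/s

Energy encountered per unit search time: 0.238×3.19 + 0.4×1.19 = 1.235 kJ/s.
Handling time per unit search time: 0.238×6.97 + 0.4×10.1 = 5.699.
Rate = 1.235/(1 + 5.699) = 0.1844 kJ/s.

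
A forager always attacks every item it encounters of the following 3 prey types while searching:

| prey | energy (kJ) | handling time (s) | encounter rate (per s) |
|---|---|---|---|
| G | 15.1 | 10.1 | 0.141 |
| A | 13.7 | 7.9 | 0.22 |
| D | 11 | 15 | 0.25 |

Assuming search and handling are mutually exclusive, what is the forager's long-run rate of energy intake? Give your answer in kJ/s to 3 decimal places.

0.998 kJ/s

R = Σλ_iE_i / (1 + Σλ_ih_i)
Numerator: 0.141×15.1 + 0.22×13.7 + 0.25×11 = 7.893
Denominator: 1 + 0.141×10.1 + 0.22×7.9 + 0.25×15 = 7.912
R = 7.893/7.912 = 0.9976 kJ/s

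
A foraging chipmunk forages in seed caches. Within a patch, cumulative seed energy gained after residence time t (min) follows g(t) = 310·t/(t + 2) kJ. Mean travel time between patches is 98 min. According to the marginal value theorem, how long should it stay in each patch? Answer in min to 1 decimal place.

Maximise g(t)/(T+t): set derivative to zero → g'(t)(T+t) = g(t).
g'(t) = 310·2/(t + 2)². Setting 310·2/(t+2)² = 310t/[(t+2)(98+t)] gives 2(98+t) = t(t+2), so t² = 2×98 = 196.
t* = √196 = 14 min.

14.0 min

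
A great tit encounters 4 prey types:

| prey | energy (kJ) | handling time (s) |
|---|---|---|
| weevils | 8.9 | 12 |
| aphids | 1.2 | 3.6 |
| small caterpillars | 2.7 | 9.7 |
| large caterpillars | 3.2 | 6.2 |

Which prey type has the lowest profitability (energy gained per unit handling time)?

small caterpillars

Profitability E/h (kJ/s): weevils = 8.9/12 = 0.742, aphids = 1.2/3.6 = 0.333, small caterpillars = 2.7/9.7 = 0.278, large caterpillars = 3.2/6.2 = 0.516.
Ranked: weevils > large caterpillars > aphids > small caterpillars.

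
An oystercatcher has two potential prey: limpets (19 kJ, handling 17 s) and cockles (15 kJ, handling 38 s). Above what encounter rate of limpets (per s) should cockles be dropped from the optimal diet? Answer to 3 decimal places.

The zero-one rule: include cockles iff E₂/h₂ > λE₁/(1+λh₁). Equality gives the switch point.
λE₁h₂ = E₂ + λE₂h₁ ⇒ λ = E₂/(E₁h₂ − E₂h₁) = 15/(722 − 255) = 0.03212 per s.

0.032 per s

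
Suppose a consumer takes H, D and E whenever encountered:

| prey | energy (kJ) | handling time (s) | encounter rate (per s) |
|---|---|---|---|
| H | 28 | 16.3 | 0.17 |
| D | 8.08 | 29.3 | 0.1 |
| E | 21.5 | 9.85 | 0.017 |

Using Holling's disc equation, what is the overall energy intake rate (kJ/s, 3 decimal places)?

0.864 kJ/s

R = Σλ_iE_i / (1 + Σλ_ih_i)
Numerator: 0.17×28 + 0.1×8.08 + 0.017×21.5 = 5.934
Denominator: 1 + 0.17×16.3 + 0.1×29.3 + 0.017×9.85 = 6.868
R = 5.934/6.868 = 0.8639 kJ/s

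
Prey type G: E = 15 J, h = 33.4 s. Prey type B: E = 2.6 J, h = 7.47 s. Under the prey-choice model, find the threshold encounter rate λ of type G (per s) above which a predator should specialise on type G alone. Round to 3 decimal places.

At the threshold, the rate on type G alone equals the profitability of type B: λ·15/(1 + λ·33.4) = 2.6/7.47 = 0.3481.
Rearranging, λ(15 − 0.3481×33.4) = 0.3481, so λ = 0.3481/3.375 = 0.1031 per s.

0.103 per s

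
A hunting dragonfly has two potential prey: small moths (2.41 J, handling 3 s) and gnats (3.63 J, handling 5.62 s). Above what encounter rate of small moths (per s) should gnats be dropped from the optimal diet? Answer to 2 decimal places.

At the threshold, the rate on small moths alone equals the profitability of gnats: λ·2.41/(1 + λ·3) = 3.63/5.62 = 0.6459.
Rearranging, λ(2.41 − 0.6459×3) = 0.6459, so λ = 0.6459/0.4723 = 1.368 per s.

1.37 per s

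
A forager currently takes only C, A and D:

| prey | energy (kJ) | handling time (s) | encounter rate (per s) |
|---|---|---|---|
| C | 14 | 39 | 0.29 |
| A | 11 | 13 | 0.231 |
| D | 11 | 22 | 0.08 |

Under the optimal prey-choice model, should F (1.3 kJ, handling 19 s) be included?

Current rate: (0.29×14 + 0.231×11 + 0.08×11)/(1 + 0.29×39 + 0.231×13 + 0.08×22) = 0.4382 kJ/s.
F: E/h = 1.3/19 = 0.06842 kJ/s.
Since 0.06842 < R, time spent handling F is better spent searching.

No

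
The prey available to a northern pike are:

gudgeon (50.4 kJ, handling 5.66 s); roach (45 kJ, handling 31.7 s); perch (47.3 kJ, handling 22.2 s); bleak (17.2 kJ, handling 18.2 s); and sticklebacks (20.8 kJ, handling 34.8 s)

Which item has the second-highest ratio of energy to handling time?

perch

In descending order of E/h:
gudgeon: 50.4/5.66 = 8.9 kJ/s
perch: 47.3/22.2 = 2.13 kJ/s
roach: 45/31.7 = 1.42 kJ/s
bleak: 17.2/18.2 = 0.945 kJ/s
sticklebacks: 20.8/34.8 = 0.598 kJ/s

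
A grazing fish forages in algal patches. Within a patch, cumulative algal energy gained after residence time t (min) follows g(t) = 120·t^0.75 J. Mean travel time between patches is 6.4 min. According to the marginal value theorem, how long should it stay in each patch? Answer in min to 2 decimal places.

19.20 min

Maximise g(t)/(T+t): set derivative to zero → g'(t)(T+t) = g(t).
g'(t) = 0.75·120·t^-0.25. Setting 0.75·120·t^-0.25 = 120·t^0.75/(6.4+t) gives 0.75(6.4+t) = t, so 0.25·t = 0.75×6.4.
t* = 0.75×6.4/0.25 = 19.2 min.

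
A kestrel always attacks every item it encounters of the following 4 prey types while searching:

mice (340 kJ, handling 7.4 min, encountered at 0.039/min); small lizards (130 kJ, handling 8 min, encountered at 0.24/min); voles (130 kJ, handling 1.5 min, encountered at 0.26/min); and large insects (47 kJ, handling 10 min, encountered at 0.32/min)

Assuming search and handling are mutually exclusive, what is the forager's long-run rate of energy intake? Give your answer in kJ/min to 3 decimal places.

13.723 kJ/min

R = Σλ_iE_i / (1 + Σλ_ih_i)
Numerator: 0.039×340 + 0.24×130 + 0.26×130 + 0.32×47 = 93.3
Denominator: 1 + 0.039×7.4 + 0.24×8 + 0.26×1.5 + 0.32×10 = 6.799
R = 93.3/6.799 = 13.72 kJ/min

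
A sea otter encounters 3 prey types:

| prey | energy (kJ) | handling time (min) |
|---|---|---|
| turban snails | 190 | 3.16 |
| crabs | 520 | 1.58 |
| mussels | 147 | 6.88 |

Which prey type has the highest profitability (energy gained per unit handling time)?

crabs

Profitability E/h (kJ/min): turban snails = 190/3.16 = 60.1, crabs = 520/1.58 = 329, mussels = 147/6.88 = 21.4.
Ranked: crabs > turban snails > mussels.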